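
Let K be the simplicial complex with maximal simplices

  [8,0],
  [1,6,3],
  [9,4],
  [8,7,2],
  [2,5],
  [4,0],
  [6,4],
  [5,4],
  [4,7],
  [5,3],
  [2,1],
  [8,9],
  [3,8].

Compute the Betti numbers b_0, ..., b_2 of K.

Fix the vertex order 0 < 1 < 2 < 3 < 4 < 5 < 6 < 7 < 8 < 9 and write every simplex with vertices in increasing order. Then dim K = 2 and the simplices of K are:

  0-simplices (10): [0], [1], [2], [3], [4], [5], [6], [7], [8], [9]
  1-simplices (17): [0,4], [0,8], [1,2], [1,3], [1,6], [2,5], [2,7], [2,8], [3,5], [3,6], [3,8], [4,5], [4,6], [4,7], [4,9], [7,8], [8,9]
  2-simplices (2): [1,3,6], [2,7,8]

Hence C_0 ≅ Z^10, C_1 ≅ Z^17, C_2 ≅ Z^2.

The boundary map ∂_1: C_1 → C_0 sends each edge [p,q] (with p < q) to q − p.
The 10×17 boundary matrix has rank 9 and Smith normal form diag(1,1,1,1,1,1,1,1,1).

∂_2: C_2 → C_1 acts by ∂[p,q,r] = [q,r] − [p,r] + [p,q]. For instance
  ∂[1,3,6] = [3,6] − [1,6] + [1,3],
  ∂[2,7,8] = [7,8] − [2,8] + [2,7].
The resulting 17×2 matrix has rank 2, and its Smith normal form has invariant factors (1,1).

From H_k ≅ ker(∂_k) / im(∂_{k+1}) we obtain:

  H_0: rank C_0 − rank ∂_1 = 10 − 9 = 1, and the invariant factors of ∂_1 are all 1, so H_0 = Z.
  H_1: rank ker ∂_1 − rank ∂_2 = (17 − 9) − 2 = 6, and the invariant factors of ∂_2 are all 1, so H_1 = Z^6.
  H_2: rank ker ∂_2 − rank ∂_3 = (2 − 2) − 0 = 0, and there is no ∂_3, so H_2 = 0.

Hence the Betti numbers are b_0 = 1, b_1 = 6, b_2 = 0.

b_0 = 1, b_1 = 6, b_2 = 0.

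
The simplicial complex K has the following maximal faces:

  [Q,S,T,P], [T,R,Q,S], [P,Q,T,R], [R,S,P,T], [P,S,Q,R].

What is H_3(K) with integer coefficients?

H_3 ≅ Z.

Take the total order P < Q < R < S < T on the vertex set. Then K (dimension 3) consists of the simplices:

  0-simplices (5): P, Q, R, S, T
  1-simplices (10): PQ, PR, PS, PT, QR, QS, QT, RS, RT, ST
  2-simplices (10): PQR, PQS, PQT, PRS, PRT, PST, QRS, QRT, QST, RST
  3-simplices (5): PQRS, PQRT, PQST, PRST, QRST

Hence C_0 ≅ Z^5, C_1 ≅ Z^10, C_2 ≅ Z^10, C_3 ≅ Z^5.

Boundary ∂_1: C_1 → C_0 is given by ∂[p,q] = [q] − [p].
The resulting 5×10 matrix has rank 4, and its Smith normal form has invariant factors (1,1,1,1).

Boundary ∂_2: C_2 → C_1 acts by ∂[p,q,r] = [q,r] − [p,r] + [p,q]. For instance
  ∂PRS = RS − PS + PR,
  ∂RST = ST − RT + RS.
The 10×10 boundary matrix has rank 6 and Smith normal form diag(1,1,1,1,1,1).

∂_3: C_3 → C_2 sends each 3-simplex σ to the alternating sum Σ_i (−1)^i (σ with its i-th vertex removed). For instance
  ∂QRST = RST − QST + QRT − QRS,
  ∂PQRT = QRT − PRT + PQT − PQR.
The resulting 10×5 matrix has rank 4, and its Smith normal form has invariant factors (1,1,1,1).

Reading off H_k = ker ∂_k / im ∂_{k+1}:

  H_3: rank ker ∂_3 − rank ∂_4 = (5 − 4) − 0 = 1, and there is no ∂_4, so H_3 ≅ Z.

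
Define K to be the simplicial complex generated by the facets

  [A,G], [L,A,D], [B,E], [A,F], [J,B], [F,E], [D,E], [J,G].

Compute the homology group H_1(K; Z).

H_1 ≅ Z^2.

Fix the vertex order A < B < D < E < F < G < J < L and write every simplex with vertices in increasing order. Then dim K = 2 and the simplices of K are:

  0-simplices (8): A, B, D, E, F, G, J, L
  1-simplices (10): AD, AF, AG, AL, BE, BJ, DE, DL, EF, GJ
  2-simplices (1): ADL

Hence C_0 ≅ Z^8, C_1 ≅ Z^10, C_2 ≅ Z^1.

The boundary map ∂_1: C_1 → C_0 maps an edge to its endpoints' difference, ∂[p,q] = q − p.
The 8×10 boundary matrix has rank 7 and Smith normal form diag(1,1,1,1,1,1,1).

Boundary ∂_2: C_2 → C_1 maps a triangle to the signed sum of its edges. For instance
  ∂ADL = DL − AL + AD.
The 10×1 boundary matrix has rank 1 and Smith normal form diag(1).

Reading off H_k = ker ∂_k / im ∂_{k+1}:

  H_1: rank ker ∂_1 − rank ∂_2 = (10 − 7) − 1 = 2, and the invariant factors of ∂_2 are all 1, so H_1 = Z^2.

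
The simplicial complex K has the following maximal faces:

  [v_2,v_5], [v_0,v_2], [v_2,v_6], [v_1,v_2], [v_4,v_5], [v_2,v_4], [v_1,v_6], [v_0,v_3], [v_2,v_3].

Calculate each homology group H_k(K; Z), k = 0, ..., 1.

H_0 ≅ Z,  H_1 ≅ Z^3.

Order the vertices as v_0 < v_1 < v_2 < v_3 < v_4 < v_5 < v_6. Listing each simplex with vertices in this order, K has dimension 1 with simplices:

  0-simplices (7): [v_0], [v_1], [v_2], [v_3], [v_4], [v_5], [v_6]
  1-simplices (9): [v_0,v_2], [v_0,v_3], [v_1,v_2], [v_1,v_6], [v_2,v_3], [v_2,v_4], [v_2,v_5], [v_2,v_6], [v_4,v_5]

giving chain groups C_0 ≅ Z^7, C_1 ≅ Z^9.

The boundary map ∂_1: C_1 → C_0 sends each edge [p,q] (with p < q) to q − p.
As a 7×9 matrix over Z this has rank 6, with invariant factors (1,1,1,1,1,1).

Computing H_k = (kernel of ∂_k) / (image of ∂_{k+1}):

  H_0: rank C_0 − rank ∂_1 = 7 − 6 = 1, and the invariant factors of ∂_1 are all 1, so H_0 = Z.
  H_1: rank ker ∂_1 − rank ∂_2 = (9 − 6) − 0 = 3, and there is no ∂_2, so H_1 = Z^3.

As a check, the Euler characteristic is 7 − 9 = -2, which agrees with 1 − 3 = -2.
(K is a triangulation of a wedge of 3 circles.)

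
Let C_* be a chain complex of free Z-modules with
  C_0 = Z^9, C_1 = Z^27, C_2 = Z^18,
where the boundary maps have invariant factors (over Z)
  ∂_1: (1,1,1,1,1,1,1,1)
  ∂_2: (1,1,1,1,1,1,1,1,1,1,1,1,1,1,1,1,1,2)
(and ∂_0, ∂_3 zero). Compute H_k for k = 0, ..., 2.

H_0: b_0 = 9 − 0 − 8 = 1; torsion from ∂_1 factors > 1: none. So H_0 ≅ Z.
H_1: b_1 = 27 − 8 − 18 = 1; torsion from ∂_2 factors > 1: [2]. So H_1 ≅ Z × Z/2.
H_2: b_2 = 18 − 18 − 0 = 0; torsion from ∂_3 factors > 1: none. So H_2 ≅ 0.

H_0 ≅ Z,  H_1 ≅ Z × Z/2,  H_2 = 0.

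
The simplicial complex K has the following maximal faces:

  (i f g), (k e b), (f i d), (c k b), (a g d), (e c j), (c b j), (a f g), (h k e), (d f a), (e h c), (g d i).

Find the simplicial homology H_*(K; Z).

H_0 ≅ Z^2,  H_1 ≅ Z,  H_2 ≅ Z.

Fix the vertex order a < b < c < d < e < f < g < h < i < j < k and write every simplex with vertices in increasing order. Then dim K = 2 and the simplices of K are:

  0-simplices (11): a, b, c, d, e, f, g, h, i, j, k
  1-simplices (21): ad, af, ag, bc, be, bj, bk, ce, ch, cj, ck, df, dg, di, eh, ej, ek, fg, fi, gi, hk
  2-simplices (12): adf, adg, afg, bcj, bck, bek, ceh, cej, dfi, dgi, ehk, fgi

giving chain groups C_0 ≅ Z^11, C_1 ≅ Z^21, C_2 ≅ Z^12.

Boundary ∂_1: C_1 → C_0 is given by ∂[p,q] = [q] − [p].
This gives a 11×21 integer matrix of rank 9; reducing to Smith normal form yields diagonal entries (1,1,1,1,1,1,1,1,1).

Boundary ∂_2: C_2 → C_1 maps a triangle to the signed sum of its edges. For instance
  ∂afg = fg − ag + af,
  ∂bcj = cj − bj + bc.
The resulting 21×12 matrix has rank 11, and its Smith normal form has invariant factors (1,1,1,1,1,1,1,1,1,1,1).

Reading off H_k = ker ∂_k / im ∂_{k+1}:

  H_0: rank C_0 − rank ∂_1 = 11 − 9 = 2, and the invariant factors of ∂_1 are all 1, so H_0 ≅ Z^2.
  H_1: rank ker ∂_1 − rank ∂_2 = (21 − 9) − 11 = 1, and the invariant factors of ∂_2 are all 1, so H_1 ≅ Z.
  H_2: rank ker ∂_2 − rank ∂_3 = (12 − 11) − 0 = 1, and there is no ∂_3, so H_2 ≅ Z.

(K is a triangulation of the disjoint union of the cylinder S^1 x I and the 2-sphere S^2.)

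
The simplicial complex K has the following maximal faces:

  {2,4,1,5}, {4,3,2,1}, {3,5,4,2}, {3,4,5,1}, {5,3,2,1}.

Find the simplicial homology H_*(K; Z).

H_0 ≅ Z,  H_1 = 0,  H_2 = 0,  H_3 ≅ Z.

K has 5 vertices, 10 edges, 10 triangles, 5 3-simplices.
rank ∂_0 = 0, rank ∂_1 = 4 ⇒ b_0 = 5 − 0 − 4 = 1; all invariant factors of ∂_1 are 1 so no torsion. So H_0 = Z.
rank ∂_1 = 4, rank ∂_2 = 6 ⇒ b_1 = 10 − 4 − 6 = 0; all invariant factors of ∂_2 are 1 so no torsion. So H_1 = 0.
rank ∂_2 = 6, rank ∂_3 = 4 ⇒ b_2 = 10 − 6 − 4 = 0; all invariant factors of ∂_3 are 1 so no torsion. So H_2 = 0.
rank ∂_3 = 4, rank ∂_4 = 0 ⇒ b_3 = 5 − 4 − 0 = 1. So H_3 = Z.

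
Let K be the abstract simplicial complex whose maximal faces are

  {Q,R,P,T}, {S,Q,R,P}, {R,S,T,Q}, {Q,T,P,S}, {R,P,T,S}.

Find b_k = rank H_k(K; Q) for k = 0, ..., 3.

b_0 = 1, b_1 = 0, b_2 = 0, b_3 = 1.

Order the vertices as P < Q < R < S < T. Listing each simplex with vertices in this order, K has dimension 3 with simplices:

  0-simplices (5): P, Q, R, S, T
  1-simplices (10): PQ, PR, PS, PT, QR, QS, QT, RS, RT, ST
  2-simplices (10): PQR, PQS, PQT, PRS, PRT, PST, QRS, QRT, QST, RST
  3-simplices (5): PQRS, PQRT, PQST, PRST, QRST

Hence C_0 ≅ Z^5, C_1 ≅ Z^10, C_2 ≅ Z^10, C_3 ≅ Z^5.

The boundary map ∂_1: C_1 → C_0 sends each edge [p,q] (with p < q) to q − p. For instance
  ∂PQ = Q − P.
The 5×10 boundary matrix has rank 4 and Smith normal form diag(1,1,1,1).

Boundary ∂_2: C_2 → C_1 maps a triangle to the signed sum of its edges. For instance
  ∂PRT = RT − PT + PR,
  ∂QRT = RT − QT + QR.
The 10×10 boundary matrix has rank 6 and Smith normal form diag(1,1,1,1,1,1).

∂_3: C_3 → C_2 sends each 3-simplex σ to the alternating sum Σ_i (−1)^i (σ with its i-th vertex removed). For instance
  ∂PQST = QST − PST + PQT − PQS,
  ∂PRST = RST − PST + PRT − PRS.
The 10×5 boundary matrix has rank 4 and Smith normal form diag(1,1,1,1).

From H_k ≅ ker(∂_k) / im(∂_{k+1}) we obtain:

  H_0: rank C_0 − rank ∂_1 = 5 − 4 = 1, and the invariant factors of ∂_1 are all 1, so H_0 = Z.
  H_1: rank ker ∂_1 − rank ∂_2 = (10 − 4) − 6 = 0, and the invariant factors of ∂_2 are all 1, so H_1 = 0.
  H_2: rank ker ∂_2 − rank ∂_3 = (10 − 6) − 4 = 0, and the invariant factors of ∂_3 are all 1, so H_2 = 0.
  H_3: rank ker ∂_3 − rank ∂_4 = (5 − 4) − 0 = 1, and there is no ∂_4, so H_3 = Z.

Hence the Betti numbers are b_0 = 1, b_1 = 0, b_2 = 0, b_3 = 1.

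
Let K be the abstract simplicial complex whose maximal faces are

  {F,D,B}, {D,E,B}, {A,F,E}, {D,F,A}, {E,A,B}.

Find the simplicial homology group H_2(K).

H_2 ≅ 0.

Fix the vertex order A < B < D < E < F and write every simplex with vertices in increasing order. Then dim K = 2 and the simplices of K are:

  0-simplices (5): A, B, D, E, F
  1-simplices (10): AB, AD, AE, AF, BD, BE, BF, DE, DF, EF
  2-simplices (5): ABE, ADF, AEF, BDE, BDF

giving chain groups C_0 ≅ Z^5, C_1 ≅ Z^10, C_2 ≅ Z^5.

Boundary ∂_1: C_1 → C_0 sends each edge [p,q] (with p < q) to q − p. For instance
  ∂DE = E − D.
As a 5×10 matrix over Z this has rank 4, with invariant factors (1,1,1,1).

Boundary ∂_2: C_2 → C_1 sends each 2-simplex [p,q,r] to [q,r] − [p,r] + [p,q]. For instance
  ∂BDE = DE − BE + BD,
  ∂ABE = BE − AE + AB.
This gives a 10×5 integer matrix of rank 5; reducing to Smith normal form yields diagonal entries (1,1,1,1,1).

Reading off H_k = ker ∂_k / im ∂_{k+1}:

  H_2: rank ker ∂_2 − rank ∂_3 = (5 − 5) − 0 = 0, and there is no ∂_3, so H_2 = 0.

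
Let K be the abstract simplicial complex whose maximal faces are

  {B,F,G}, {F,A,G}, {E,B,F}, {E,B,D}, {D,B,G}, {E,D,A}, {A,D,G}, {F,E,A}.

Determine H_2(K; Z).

We work with the vertex ordering A < B < D < E < F < G. The simplices of K, each written with vertices in increasing order, are:

  0-simplices (6): A, B, D, E, F, G
  1-simplices (12): AD, AE, AF, AG, BD, BE, BF, BG, DE, DG, EF, FG
  2-simplices (8): ADE, ADG, AEF, AFG, BDE, BDG, BEF, BFG

giving chain groups C_0 ≅ Z^6, C_1 ≅ Z^12, C_2 ≅ Z^8.

The boundary map ∂_1: C_1 → C_0 is given by ∂[p,q] = [q] − [p]. For instance
  ∂BF = F − B.
This gives a 6×12 integer matrix of rank 5; reducing to Smith normal form yields diagonal entries (1,1,1,1,1).

The boundary map ∂_2: C_2 → C_1 acts by ∂[p,q,r] = [q,r] − [p,r] + [p,q]. For instance
  ∂AEF = EF − AF + AE,
  ∂BDE = DE − BE + BD.
As a 12×8 matrix over Z this has rank 7, with invariant factors (1,1,1,1,1,1,1).

From H_k ≅ ker(∂_k) / im(∂_{k+1}) we obtain:

  H_2: rank ker ∂_2 − rank ∂_3 = (8 − 7) − 0 = 1, and there is no ∂_3, so H_2 ≅ Z.

H_2 = Z.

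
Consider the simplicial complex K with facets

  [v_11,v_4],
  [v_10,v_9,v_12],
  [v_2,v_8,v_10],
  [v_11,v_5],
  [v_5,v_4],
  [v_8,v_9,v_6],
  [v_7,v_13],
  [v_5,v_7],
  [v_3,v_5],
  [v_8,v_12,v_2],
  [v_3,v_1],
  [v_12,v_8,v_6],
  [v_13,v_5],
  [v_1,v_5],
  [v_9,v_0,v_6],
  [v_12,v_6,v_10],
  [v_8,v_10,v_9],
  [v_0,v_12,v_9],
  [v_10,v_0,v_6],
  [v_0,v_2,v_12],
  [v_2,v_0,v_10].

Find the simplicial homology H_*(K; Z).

Order the vertices as v_0 < v_1 < v_2 < v_3 < v_4 < v_5 < v_6 < v_7 < v_8 < v_9 < v_10 < v_11 < v_12 < v_13. Listing each simplex with vertices in this order, K has dimension 2 with simplices:

  0-simplices (14): [v_0], [v_1], [v_2], [v_3], [v_4], [v_5], [v_6], [v_7], [v_8], [v_9], [v_10], [v_11], [v_12], [v_13]
  1-simplices (27): (27 of them)
  2-simplices (12): (12 of them)

so the chain groups are C_0 ≅ Z^14, C_1 ≅ Z^27, C_2 ≅ Z^12.

The boundary map ∂_1: C_1 → C_0 sends each edge [p,q] (with p < q) to q − p. For instance
  ∂[v_6,v_8] = [v_8] − [v_6].
The resulting 14×27 matrix has rank 12, and its Smith normal form has invariant factors (1,1,1,1,1,1,1,1,1,1,1,1).

The boundary map ∂_2: C_2 → C_1 acts by ∂[p,q,r] = [q,r] − [p,r] + [p,q]. For instance
  ∂[v_6,v_8,v_12] = [v_8,v_12] − [v_6,v_12] + [v_6,v_8],
  ∂[v_0,v_6,v_9] = [v_6,v_9] − [v_0,v_9] + [v_0,v_6].
The 27×12 boundary matrix has rank 12 and Smith normal form diag(1,1,1,1,1,1,1,1,1,1,1,2).

From H_k ≅ ker(∂_k) / im(∂_{k+1}) we obtain:

  H_0: rank C_0 − rank ∂_1 = 14 − 12 = 2, and the invariant factors of ∂_1 are all 1, so H_0 ≅ Z^2.
  H_1: rank ker ∂_1 − rank ∂_2 = (27 − 12) − 12 = 3, and ∂_2 has invariant factor 2 > 1, so H_1 ≅ Z^3 ⊕ Z_2.
  H_2: rank ker ∂_2 − rank ∂_3 = (12 − 12) − 0 = 0, and there is no ∂_3, so H_2 ≅ 0.

As a check, the Euler characteristic is 14 − 27 + 12 = -1, which agrees with 2 − 3 + 0 = -1.

H_0 ≅ Z^2,  H_1 ≅ Z^3 ⊕ Z_2,  H_2 = 0.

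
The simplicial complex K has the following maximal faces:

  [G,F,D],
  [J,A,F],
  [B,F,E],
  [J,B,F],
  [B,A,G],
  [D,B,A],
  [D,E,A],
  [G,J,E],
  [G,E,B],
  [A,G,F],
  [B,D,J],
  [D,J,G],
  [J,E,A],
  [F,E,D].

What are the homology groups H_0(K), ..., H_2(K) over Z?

H_0 = Z,  H_1 = Z^2,  H_2 = Z.

Fix the vertex order A < B < D < E < F < G < J and write every simplex with vertices in increasing order. Then dim K = 2 and the simplices of K are:

  0-simplices (7): A, B, D, E, F, G, J
  1-simplices (21): AB, AD, AE, AF, AG, AJ, BD, BE, BF, BG, BJ, DE, DF, DG, DJ, EF, EG, EJ, FG, FJ, GJ
  2-simplices (14): ABD, ABG, ADE, AEJ, AFG, AFJ, BDJ, BEF, BEG, BFJ, DEF, DFG, DGJ, EGJ

Hence C_0 ≅ Z^7, C_1 ≅ Z^21, C_2 ≅ Z^14.

∂_1: C_1 → C_0 sends each edge [p,q] (with p < q) to q − p. For instance
  ∂AJ = J − A.
This gives a 7×21 integer matrix of rank 6; reducing to Smith normal form yields diagonal entries (1,1,1,1,1,1).

Boundary ∂_2: C_2 → C_1 acts by ∂[p,q,r] = [q,r] − [p,r] + [p,q]. For instance
  ∂ABD = BD − AD + AB,
  ∂EGJ = GJ − EJ + EG.
This gives a 21×14 integer matrix of rank 13; reducing to Smith normal form yields diagonal entries (1,1,1,1,1,1,1,1,1,1,1,1,1).

Now H_k = ker ∂_k / im ∂_{k+1}, so:

  H_0: rank C_0 − rank ∂_1 = 7 − 6 = 1, and the invariant factors of ∂_1 are all 1, so H_0 ≅ Z.
  H_1: rank ker ∂_1 − rank ∂_2 = (21 − 6) − 13 = 2, and the invariant factors of ∂_2 are all 1, so H_1 ≅ Z^2.
  H_2: rank ker ∂_2 − rank ∂_3 = (14 − 13) − 0 = 1, and there is no ∂_3, so H_2 ≅ Z.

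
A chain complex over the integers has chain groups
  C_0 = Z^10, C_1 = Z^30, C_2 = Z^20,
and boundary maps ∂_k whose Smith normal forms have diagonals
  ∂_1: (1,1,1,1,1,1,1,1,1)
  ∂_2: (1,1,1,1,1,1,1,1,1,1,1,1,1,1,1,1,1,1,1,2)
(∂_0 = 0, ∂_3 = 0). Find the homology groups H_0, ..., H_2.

H_0: b_0 = 10 − 0 − 9 = 1; torsion from ∂_1 factors > 1: none. So H_0 = Z.
H_1: b_1 = 30 − 9 − 20 = 1; torsion from ∂_2 factors > 1: [2]. So H_1 = Z ⊕ Z_2.
H_2: b_2 = 20 − 20 − 0 = 0; torsion from ∂_3 factors > 1: none. So H_2 = 0.

H_0 = Z,  H_1 = Z ⊕ Z_2,  H_2 = 0.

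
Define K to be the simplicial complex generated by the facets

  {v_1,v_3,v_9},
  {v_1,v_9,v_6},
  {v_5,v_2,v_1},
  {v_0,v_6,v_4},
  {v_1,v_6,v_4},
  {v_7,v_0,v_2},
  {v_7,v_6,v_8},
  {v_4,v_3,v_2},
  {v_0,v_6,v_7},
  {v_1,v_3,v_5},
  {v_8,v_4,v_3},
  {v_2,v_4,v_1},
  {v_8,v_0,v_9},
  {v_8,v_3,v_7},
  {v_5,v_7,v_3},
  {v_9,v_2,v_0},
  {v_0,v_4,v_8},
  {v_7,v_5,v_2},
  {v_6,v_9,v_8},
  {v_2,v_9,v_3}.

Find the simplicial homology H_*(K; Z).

Fix the vertex order v_0 < v_1 < v_2 < v_3 < v_4 < v_5 < v_6 < v_7 < v_8 < v_9 and write every simplex with vertices in increasing order. Then dim K = 2 and the simplices of K are:

  0-simplices (10): [v_0], [v_1], [v_2], [v_3], [v_4], [v_5], [v_6], [v_7], [v_8], [v_9]
  1-simplices (30): (30 of them)
  2-simplices (20): (20 of them)

so the chain groups are C_0 ≅ Z^10, C_1 ≅ Z^30, C_2 ≅ Z^20.

The boundary map ∂_1: C_1 → C_0 is given by ∂[p,q] = [q] − [p]. For instance
  ∂[v_0,v_4] = [v_4] − [v_0].
The 10×30 boundary matrix has rank 9 and Smith normal form diag(1,1,1,1,1,1,1,1,1).

∂_2: C_2 → C_1 sends each 2-simplex [p,q,r] to [q,r] − [p,r] + [p,q]. For instance
  ∂[v_1,v_2,v_5] = [v_2,v_5] − [v_1,v_5] + [v_1,v_2],
  ∂[v_1,v_6,v_9] = [v_6,v_9] − [v_1,v_9] + [v_1,v_6].
As a 30×20 matrix over Z this has rank 20, with invariant factors (1,1,1,1,1,1,1,1,1,1,1,1,1,1,1,1,1,1,1,2).

Reading off H_k = ker ∂_k / im ∂_{k+1}:

  H_0: rank C_0 − rank ∂_1 = 10 − 9 = 1, and the invariant factors of ∂_1 are all 1, so H_0 ≅ Z.
  H_1: rank ker ∂_1 − rank ∂_2 = (30 − 9) − 20 = 1, and ∂_2 has invariant factor 2 > 1, so H_1 ≅ Z × Z/2.
  H_2: rank ker ∂_2 − rank ∂_3 = (20 − 20) − 0 = 0, and there is no ∂_3, so H_2 ≅ 0.

As a check, the Euler characteristic is 10 − 30 + 20 = 0, which agrees with 1 − 1 + 0 = 0.

H_0 = Z,  H_1 = Z × Z/2,  H_2 = 0.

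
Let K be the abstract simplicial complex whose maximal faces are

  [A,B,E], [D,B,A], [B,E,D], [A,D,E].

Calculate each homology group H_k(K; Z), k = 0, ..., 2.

We work with the vertex ordering A < B < D < E. The simplices of K, each written with vertices in increasing order, are:

  0-simplices (4): A, B, D, E
  1-simplices (6): AB, AD, AE, BD, BE, DE
  2-simplices (4): ABD, ABE, ADE, BDE

giving chain groups C_0 ≅ Z^4, C_1 ≅ Z^6, C_2 ≅ Z^4.

Boundary ∂_1: C_1 → C_0 maps an edge to its endpoints' difference, ∂[p,q] = q − p. For instance
  ∂BE = E − B.
The 4×6 boundary matrix has rank 3 and Smith normal form diag(1,1,1).

∂_2: C_2 → C_1 maps a triangle to the signed sum of its edges. For instance
  ∂ABD = BD − AD + AB,
  ∂ABE = BE − AE + AB.
The resulting 6×4 matrix has rank 3, and its Smith normal form has invariant factors (1,1,1).

Reading off H_k = ker ∂_k / im ∂_{k+1}:

  H_0: rank C_0 − rank ∂_1 = 4 − 3 = 1, and the invariant factors of ∂_1 are all 1, so H_0 ≅ Z.
  H_1: rank ker ∂_1 − rank ∂_2 = (6 − 3) − 3 = 0, and the invariant factors of ∂_2 are all 1, so H_1 ≅ 0.
  H_2: rank ker ∂_2 − rank ∂_3 = (4 − 3) − 0 = 1, and there is no ∂_3, so H_2 ≅ Z.

H_0 = Z,  H_1 = 0,  H_2 = Z.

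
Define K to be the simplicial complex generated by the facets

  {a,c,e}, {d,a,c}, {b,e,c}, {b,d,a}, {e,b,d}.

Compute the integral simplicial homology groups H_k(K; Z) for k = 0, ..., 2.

Order the vertices as a < b < c < d < e. Listing each simplex with vertices in this order, K has dimension 2 with simplices:

  0-simplices (5): a, b, c, d, e
  1-simplices (10): ab, ac, ad, ae, bc, bd, be, cd, ce, de
  2-simplices (5): abd, acd, ace, bce, bde

Hence C_0 ≅ Z^5, C_1 ≅ Z^10, C_2 ≅ Z^5.

The boundary map ∂_1: C_1 → C_0 maps an edge to its endpoints' difference, ∂[p,q] = q − p. For instance
  ∂cd = d − c.
The resulting 5×10 matrix has rank 4, and its Smith normal form has invariant factors (1,1,1,1).

The boundary map ∂_2: C_2 → C_1 maps a triangle to the signed sum of its edges. For instance
  ∂bde = de − be + bd,
  ∂abd = bd − ad + ab.
The resulting 10×5 matrix has rank 5, and its Smith normal form has invariant factors (1,1,1,1,1).

Reading off H_k = ker ∂_k / im ∂_{k+1}:

  H_0: rank C_0 − rank ∂_1 = 5 − 4 = 1, and the invariant factors of ∂_1 are all 1, so H_0 = Z.
  H_1: rank ker ∂_1 − rank ∂_2 = (10 − 4) − 5 = 1, and the invariant factors of ∂_2 are all 1, so H_1 = Z.
  H_2: rank ker ∂_2 − rank ∂_3 = (5 − 5) − 0 = 0, and there is no ∂_3, so H_2 = 0.

As a check, the Euler characteristic is 5 − 10 + 5 = 0, which agrees with 1 − 1 + 0 = 0.
(K is a triangulation of the Möbius band.)

H_0 ≅ Z,  H_1 ≅ Z,  H_2 = 0.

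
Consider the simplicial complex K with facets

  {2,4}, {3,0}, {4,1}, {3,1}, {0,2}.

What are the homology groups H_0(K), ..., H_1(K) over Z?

Order the vertices as 0 < 1 < 2 < 3 < 4. Listing each simplex with vertices in this order, K has dimension 1 with simplices:

  0-simplices (5): [0], [1], [2], [3], [4]
  1-simplices (5): [0,2], [0,3], [1,3], [1,4], [2,4]

giving chain groups C_0 ≅ Z^5, C_1 ≅ Z^5.

∂_1: C_1 → C_0 maps an edge to its endpoints' difference, ∂[p,q] = q − p. For instance
  ∂[0,2] = [2] − [0].
This gives a 5×5 integer matrix of rank 4; reducing to Smith normal form yields diagonal entries (1,1,1,1).

Now H_k = ker ∂_k / im ∂_{k+1}, so:

  H_0: rank C_0 − rank ∂_1 = 5 − 4 = 1, and the invariant factors of ∂_1 are all 1, so H_0 = Z.
  H_1: rank ker ∂_1 − rank ∂_2 = (5 − 4) − 0 = 1, and there is no ∂_2, so H_1 = Z.

H_0 = Z,  H_1 = Z.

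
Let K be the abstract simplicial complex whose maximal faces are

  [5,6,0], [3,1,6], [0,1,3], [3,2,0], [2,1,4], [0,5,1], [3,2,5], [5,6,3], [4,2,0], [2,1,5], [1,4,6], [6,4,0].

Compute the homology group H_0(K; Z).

Order the vertices as 0 < 1 < 2 < 3 < 4 < 5 < 6. Listing each simplex with vertices in this order, K has dimension 2 with simplices:

  0-simplices (7): [0], [1], [2], [3], [4], [5], [6]
  1-simplices (18): [0,1], [0,2], [0,3], [0,4], [0,5], [0,6], [1,2], [1,3], [1,4], [1,5], [1,6], [2,3], [2,4], [2,5], [3,5], [3,6], [4,6], [5,6]
  2-simplices (12): [0,1,3], [0,1,5], [0,2,3], [0,2,4], [0,4,6], [0,5,6], [1,2,4], [1,2,5], [1,3,6], [1,4,6], [2,3,5], [3,5,6]

Hence C_0 ≅ Z^7, C_1 ≅ Z^18, C_2 ≅ Z^12.

∂_1: C_1 → C_0 is given by ∂[p,q] = [q] − [p]. For instance
  ∂[0,2] = [2] − [0].
The resulting 7×18 matrix has rank 6, and its Smith normal form has invariant factors (1,1,1,1,1,1).

∂_2: C_2 → C_1 sends each 2-simplex [p,q,r] to [q,r] − [p,r] + [p,q]. For instance
  ∂[0,2,4] = [2,4] − [0,4] + [0,2],
  ∂[1,4,6] = [4,6] − [1,6] + [1,4].
The 18×12 boundary matrix has rank 12 and Smith normal form diag(1,1,1,1,1,1,1,1,1,1,1,2).

Computing H_k = (kernel of ∂_k) / (image of ∂_{k+1}):

  H_0: rank C_0 − rank ∂_1 = 7 − 6 = 1, and the invariant factors of ∂_1 are all 1, so H_0 ≅ Z.

H_0 ≅ Z.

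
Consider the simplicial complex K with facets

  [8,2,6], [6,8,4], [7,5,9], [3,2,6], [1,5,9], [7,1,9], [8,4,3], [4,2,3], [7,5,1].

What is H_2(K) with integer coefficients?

Order the vertices as 1 < 2 < 3 < 4 < 5 < 6 < 7 < 8 < 9. Listing each simplex with vertices in this order, K has dimension 2 with simplices:

  0-simplices (9): [1], [2], [3], [4], [5], [6], [7], [8], [9]
  1-simplices (16): [1,5], [1,7], [1,9], [2,3], [2,4], [2,6], [2,8], [3,4], [3,6], [3,8], [4,6], [4,8], [5,7], [5,9], [6,8], [7,9]
  2-simplices (9): [1,5,7], [1,5,9], [1,7,9], [2,3,4], [2,3,6], [2,6,8], [3,4,8], [4,6,8], [5,7,9]

so the chain groups are C_0 ≅ Z^9, C_1 ≅ Z^16, C_2 ≅ Z^9.

∂_1: C_1 → C_0 sends each edge [p,q] (with p < q) to q − p. For instance
  ∂[6,8] = [8] − [6].
This gives a 9×16 integer matrix of rank 7; reducing to Smith normal form yields diagonal entries (1,1,1,1,1,1,1).

∂_2: C_2 → C_1 maps a triangle to the signed sum of its edges. For instance
  ∂[1,5,9] = [5,9] − [1,9] + [1,5],
  ∂[4,6,8] = [6,8] − [4,8] + [4,6].
This gives a 16×9 integer matrix of rank 8; reducing to Smith normal form yields diagonal entries (1,1,1,1,1,1,1,1).

Computing H_k = (kernel of ∂_k) / (image of ∂_{k+1}):

  H_2: rank ker ∂_2 − rank ∂_3 = (9 − 8) − 0 = 1, and there is no ∂_3, so H_2 ≅ Z.

(K is a triangulation of the disjoint union of the Möbius band and the 2-sphere S^2.)

H_2 = Z.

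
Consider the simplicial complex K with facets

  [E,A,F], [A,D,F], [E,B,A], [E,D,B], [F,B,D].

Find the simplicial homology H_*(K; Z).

Take the total order A < B < D < E < F on the vertex set. Then K (dimension 2) consists of the simplices:

  0-simplices (5): A, B, D, E, F
  1-simplices (10): AB, AD, AE, AF, BD, BE, BF, DE, DF, EF
  2-simplices (5): ABE, ADF, AEF, BDE, BDF

giving chain groups C_0 ≅ Z^5, C_1 ≅ Z^10, C_2 ≅ Z^5.

∂_1: C_1 → C_0 maps an edge to its endpoints' difference, ∂[p,q] = q − p.
The resulting 5×10 matrix has rank 4, and its Smith normal form has invariant factors (1,1,1,1).

∂_2: C_2 → C_1 maps a triangle to the signed sum of its edges. For instance
  ∂ADF = DF − AF + AD,
  ∂AEF = EF − AF + AE.
As a 10×5 matrix over Z this has rank 5, with invariant factors (1,1,1,1,1).

Reading off H_k = ker ∂_k / im ∂_{k+1}:

  H_0: rank C_0 − rank ∂_1 = 5 − 4 = 1, and the invariant factors of ∂_1 are all 1, so H_0 = Z.
  H_1: rank ker ∂_1 − rank ∂_2 = (10 − 4) − 5 = 1, and the invariant factors of ∂_2 are all 1, so H_1 = Z.
  H_2: rank ker ∂_2 − rank ∂_3 = (5 − 5) − 0 = 0, and there is no ∂_3, so H_2 = 0.

H_0 ≅ Z,  H_1 ≅ Z,  H_2 = 0.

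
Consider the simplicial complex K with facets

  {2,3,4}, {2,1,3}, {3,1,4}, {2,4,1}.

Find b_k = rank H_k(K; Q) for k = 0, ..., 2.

Take the total order 1 < 2 < 3 < 4 on the vertex set. Then K (dimension 2) consists of the simplices:

  0-simplices (4): [1], [2], [3], [4]
  1-simplices (6): [1,2], [1,3], [1,4], [2,3], [2,4], [3,4]
  2-simplices (4): [1,2,3], [1,2,4], [1,3,4], [2,3,4]

Hence C_0 ≅ Z^4, C_1 ≅ Z^6, C_2 ≅ Z^4.

The boundary map ∂_1: C_1 → C_0 maps an edge to its endpoints' difference, ∂[p,q] = q − p. For instance
  ∂[2,4] = [4] − [2].
The resulting 4×6 matrix has rank 3, and its Smith normal form has invariant factors (1,1,1).

Boundary ∂_2: C_2 → C_1 acts by ∂[p,q,r] = [q,r] − [p,r] + [p,q]. For instance
  ∂[1,3,4] = [3,4] − [1,4] + [1,3],
  ∂[1,2,3] = [2,3] − [1,3] + [1,2].
The 6×4 boundary matrix has rank 3 and Smith normal form diag(1,1,1).

Reading off H_k = ker ∂_k / im ∂_{k+1}:

  H_0: rank C_0 − rank ∂_1 = 4 − 3 = 1, and the invariant factors of ∂_1 are all 1, so H_0 = Z.
  H_1: rank ker ∂_1 − rank ∂_2 = (6 − 3) − 3 = 0, and the invariant factors of ∂_2 are all 1, so H_1 = 0.
  H_2: rank ker ∂_2 − rank ∂_3 = (4 − 3) − 0 = 1, and there is no ∂_3, so H_2 = Z.

Hence the Betti numbers are b_0 = 1, b_1 = 0, b_2 = 1.

b_0 = 1, b_1 = 0, b_2 = 1.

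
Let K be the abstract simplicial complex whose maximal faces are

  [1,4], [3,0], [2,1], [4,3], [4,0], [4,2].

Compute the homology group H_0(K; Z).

Fix the vertex order 0 < 1 < 2 < 3 < 4 and write every simplex with vertices in increasing order. Then dim K = 1 and the simplices of K are:

  0-simplices (5): [0], [1], [2], [3], [4]
  1-simplices (6): [0,3], [0,4], [1,2], [1,4], [2,4], [3,4]

so the chain groups are C_0 ≅ Z^5, C_1 ≅ Z^6.

Boundary ∂_1: C_1 → C_0 maps an edge to its endpoints' difference, ∂[p,q] = q − p.
This gives a 5×6 integer matrix of rank 4; reducing to Smith normal form yields diagonal entries (1,1,1,1).

Computing H_k = (kernel of ∂_k) / (image of ∂_{k+1}):

  H_0: rank C_0 − rank ∂_1 = 5 − 4 = 1, and the invariant factors of ∂_1 are all 1, so H_0 ≅ Z.

(K is a triangulation of a wedge of 2 circles.)

H_0 ≅ Z.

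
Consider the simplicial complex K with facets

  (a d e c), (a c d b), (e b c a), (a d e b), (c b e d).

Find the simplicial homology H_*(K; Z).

H_0 ≅ Z,  H_1 = 0,  H_2 = 0,  H_3 ≅ Z.

Order the vertices as a < b < c < d < e. Listing each simplex with vertices in this order, K has dimension 3 with simplices:

  0-simplices (5): a, b, c, d, e
  1-simplices (10): ab, ac, ad, ae, bc, bd, be, cd, ce, de
  2-simplices (10): abc, abd, abe, acd, ace, ade, bcd, bce, bde, cde
  3-simplices (5): abcd, abce, abde, acde, bcde

so the chain groups are C_0 ≅ Z^5, C_1 ≅ Z^10, C_2 ≅ Z^10, C_3 ≅ Z^5.

Boundary ∂_1: C_1 → C_0 sends each edge [p,q] (with p < q) to q − p.
As a 5×10 matrix over Z this has rank 4, with invariant factors (1,1,1,1).

∂_2: C_2 → C_1 acts by ∂[p,q,r] = [q,r] − [p,r] + [p,q]. For instance
  ∂ace = ce − ae + ac,
  ∂abe = be − ae + ab.
The 10×10 boundary matrix has rank 6 and Smith normal form diag(1,1,1,1,1,1).

The boundary map ∂_3: C_3 → C_2 sends each 3-simplex σ to the alternating sum Σ_i (−1)^i (σ with its i-th vertex removed). For instance
  ∂abce = bce − ace + abe − abc,
  ∂abde = bde − ade + abe − abd.
The 10×5 boundary matrix has rank 4 and Smith normal form diag(1,1,1,1).

Now H_k = ker ∂_k / im ∂_{k+1}, so:

  H_0: rank C_0 − rank ∂_1 = 5 − 4 = 1, and the invariant factors of ∂_1 are all 1, so H_0 ≅ Z.
  H_1: rank ker ∂_1 − rank ∂_2 = (10 − 4) − 6 = 0, and the invariant factors of ∂_2 are all 1, so H_1 ≅ 0.
  H_2: rank ker ∂_2 − rank ∂_3 = (10 − 6) − 4 = 0, and the invariant factors of ∂_3 are all 1, so H_2 ≅ 0.
  H_3: rank ker ∂_3 − rank ∂_4 = (5 − 4) − 0 = 1, and there is no ∂_4, so H_3 ≅ Z.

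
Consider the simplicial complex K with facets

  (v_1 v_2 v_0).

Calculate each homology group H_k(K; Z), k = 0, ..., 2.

K has 3 vertices, 3 edges, 1 triangle.
rank ∂_0 = 0, rank ∂_1 = 2 ⇒ b_0 = 3 − 0 − 2 = 1; all invariant factors of ∂_1 are 1 so no torsion. So H_0 = Z.
rank ∂_1 = 2, rank ∂_2 = 1 ⇒ b_1 = 3 − 2 − 1 = 0; all invariant factors of ∂_2 are 1 so no torsion. So H_1 = 0.
rank ∂_2 = 1, rank ∂_3 = 0 ⇒ b_2 = 1 − 1 − 0 = 0. So H_2 = 0.

H_0 ≅ Z,  H_1 = 0,  H_2 = 0.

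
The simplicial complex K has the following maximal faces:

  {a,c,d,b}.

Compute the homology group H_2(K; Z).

We work with the vertex ordering a < b < c < d. The simplices of K, each written with vertices in increasing order, are:

  0-simplices (4): a, b, c, d
  1-simplices (6): ab, ac, ad, bc, bd, cd
  2-simplices (4): abc, abd, acd, bcd
  3-simplices (1): abcd

giving chain groups C_0 ≅ Z^4, C_1 ≅ Z^6, C_2 ≅ Z^4, C_3 ≅ Z^1.

The boundary map ∂_1: C_1 → C_0 sends each edge [p,q] (with p < q) to q − p. For instance
  ∂bc = c − b.
The resulting 4×6 matrix has rank 3, and its Smith normal form has invariant factors (1,1,1).

The boundary map ∂_2: C_2 → C_1 maps a triangle to the signed sum of its edges. For instance
  ∂abd = bd − ad + ab,
  ∂abc = bc − ac + ab.
The 6×4 boundary matrix has rank 3 and Smith normal form diag(1,1,1).

Boundary ∂_3: C_3 → C_2 sends each 3-simplex σ to the alternating sum Σ_i (−1)^i (σ with its i-th vertex removed). For instance
  ∂abcd = bcd − acd + abd − abc.
This gives a 4×1 integer matrix of rank 1; reducing to Smith normal form yields diagonal entries (1).

Computing H_k = (kernel of ∂_k) / (image of ∂_{k+1}):

  H_2: rank ker ∂_2 − rank ∂_3 = (4 − 3) − 1 = 0, and the invariant factors of ∂_3 are all 1, so H_2 ≅ 0.

H_2 ≅ 0.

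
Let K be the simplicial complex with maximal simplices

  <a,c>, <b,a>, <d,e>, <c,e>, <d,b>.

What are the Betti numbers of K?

b_0 = 1, b_1 = 1.

Fix the vertex order a < b < c < d < e and write every simplex with vertices in increasing order. Then dim K = 1 and the simplices of K are:

  0-simplices (5): a, b, c, d, e
  1-simplices (5): ab, ac, bd, ce, de

Hence C_0 ≅ Z^5, C_1 ≅ Z^5.

The boundary map ∂_1: C_1 → C_0 is given by ∂[p,q] = [q] − [p].
This gives a 5×5 integer matrix of rank 4; reducing to Smith normal form yields diagonal entries (1,1,1,1).

Reading off H_k = ker ∂_k / im ∂_{k+1}:

  H_0: rank C_0 − rank ∂_1 = 5 − 4 = 1, and the invariant factors of ∂_1 are all 1, so H_0 ≅ Z.
  H_1: rank ker ∂_1 − rank ∂_2 = (5 − 4) − 0 = 1, and there is no ∂_2, so H_1 ≅ Z.

As a check, the Euler characteristic is 5 − 5 = 0, which agrees with 1 − 1 = 0.
(K is a triangulation of the circle S^1.)

Hence the Betti numbers are b_0 = 1, b_1 = 1.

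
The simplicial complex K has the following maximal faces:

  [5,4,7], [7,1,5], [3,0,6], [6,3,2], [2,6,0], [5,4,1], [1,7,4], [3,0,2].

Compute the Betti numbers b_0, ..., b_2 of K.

We work with the vertex ordering 0 < 1 < 2 < 3 < 4 < 5 < 6 < 7. The simplices of K, each written with vertices in increasing order, are:

  0-simplices (8): [0], [1], [2], [3], [4], [5], [6], [7]
  1-simplices (12): [0,2], [0,3], [0,6], [1,4], [1,5], [1,7], [2,3], [2,6], [3,6], [4,5], [4,7], [5,7]
  2-simplices (8): [0,2,3], [0,2,6], [0,3,6], [1,4,5], [1,4,7], [1,5,7], [2,3,6], [4,5,7]

Hence C_0 ≅ Z^8, C_1 ≅ Z^12, C_2 ≅ Z^8.

The boundary map ∂_1: C_1 → C_0 maps an edge to its endpoints' difference, ∂[p,q] = q − p.
This gives a 8×12 integer matrix of rank 6; reducing to Smith normal form yields diagonal entries (1,1,1,1,1,1).

Boundary ∂_2: C_2 → C_1 maps a triangle to the signed sum of its edges. For instance
  ∂[0,3,6] = [3,6] − [0,6] + [0,3],
  ∂[0,2,6] = [2,6] − [0,6] + [0,2].
As a 12×8 matrix over Z this has rank 6, with invariant factors (1,1,1,1,1,1).

Now H_k = ker ∂_k / im ∂_{k+1}, so:

  H_0: rank C_0 − rank ∂_1 = 8 − 6 = 2, and the invariant factors of ∂_1 are all 1, so H_0 = Z^2.
  H_1: rank ker ∂_1 − rank ∂_2 = (12 − 6) − 6 = 0, and the invariant factors of ∂_2 are all 1, so H_1 = 0.
  H_2: rank ker ∂_2 − rank ∂_3 = (8 − 6) − 0 = 2, and there is no ∂_3, so H_2 = Z^2.

As a check, the Euler characteristic is 8 − 12 + 8 = 4, which agrees with 2 − 0 + 2 = 4.
(K is a triangulation of the disjoint union of the 2-sphere S^2 and the 2-sphere S^2.)

Hence the Betti numbers are b_0 = 2, b_1 = 0, b_2 = 2.

b_0 = 2, b_1 = 0, b_2 = 2.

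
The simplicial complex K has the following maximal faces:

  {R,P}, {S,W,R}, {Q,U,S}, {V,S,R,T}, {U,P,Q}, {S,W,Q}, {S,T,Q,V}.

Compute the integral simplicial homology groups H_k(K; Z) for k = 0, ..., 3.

H_0 = Z,  H_1 = Z,  H_2 = 0,  H_3 = 0.

We work with the vertex ordering P < Q < R < S < T < U < V < W. The simplices of K, each written with vertices in increasing order, are:

  0-simplices (8): P, Q, R, S, T, U, V, W
  1-simplices (17): PQ, PR, PU, QS, QT, QU, QV, QW, RS, RT, RV, RW, ST, SU, SV, SW, TV
  2-simplices (11): PQU, QST, QSU, QSV, QSW, QTV, RST, RSV, RSW, RTV, STV
  3-simplices (2): QSTV, RSTV

giving chain groups C_0 ≅ Z^8, C_1 ≅ Z^17, C_2 ≅ Z^11, C_3 ≅ Z^2.

∂_1: C_1 → C_0 sends each edge [p,q] (with p < q) to q − p.
As a 8×17 matrix over Z this has rank 7, with invariant factors (1,1,1,1,1,1,1).

∂_2: C_2 → C_1 acts by ∂[p,q,r] = [q,r] − [p,r] + [p,q]. For instance
  ∂RST = ST − RT + RS,
  ∂RSV = SV − RV + RS.
The resulting 17×11 matrix has rank 9, and its Smith normal form has invariant factors (1,1,1,1,1,1,1,1,1).

The boundary map ∂_3: C_3 → C_2 sends each 3-simplex σ to the alternating sum Σ_i (−1)^i (σ with its i-th vertex removed). For instance
  ∂QSTV = STV − QTV + QSV − QST,
  ∂RSTV = STV − RTV + RSV − RST.
The resulting 11×2 matrix has rank 2, and its Smith normal form has invariant factors (1,1).

Computing H_k = (kernel of ∂_k) / (image of ∂_{k+1}):

  H_0: rank C_0 − rank ∂_1 = 8 − 7 = 1, and the invariant factors of ∂_1 are all 1, so H_0 = Z.
  H_1: rank ker ∂_1 − rank ∂_2 = (17 − 7) − 9 = 1, and the invariant factors of ∂_2 are all 1, so H_1 = Z.
  H_2: rank ker ∂_2 − rank ∂_3 = (11 − 9) − 2 = 0, and the invariant factors of ∂_3 are all 1, so H_2 = 0.
  H_3: rank ker ∂_3 − rank ∂_4 = (2 − 2) − 0 = 0, and there is no ∂_4, so H_3 = 0.

As a check, the Euler characteristic is 8 − 17 + 11 − 2 = 0, which agrees with 1 − 1 + 0 − 0 = 0.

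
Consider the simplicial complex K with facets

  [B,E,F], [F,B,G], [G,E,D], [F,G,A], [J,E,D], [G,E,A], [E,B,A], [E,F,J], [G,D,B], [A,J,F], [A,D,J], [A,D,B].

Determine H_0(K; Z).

H_0 ≅ Z.

Fix the vertex order A < B < D < E < F < G < J and write every simplex with vertices in increasing order. Then dim K = 2 and the simplices of K are:

  0-simplices (7): A, B, D, E, F, G, J
  1-simplices (18): AB, AD, AE, AF, AG, AJ, BD, BE, BF, BG, DE, DG, DJ, EF, EG, EJ, FG, FJ
  2-simplices (12): ABD, ABE, ADJ, AEG, AFG, AFJ, BDG, BEF, BFG, DEG, DEJ, EFJ

Hence C_0 ≅ Z^7, C_1 ≅ Z^18, C_2 ≅ Z^12.

The boundary map ∂_1: C_1 → C_0 sends each edge [p,q] (with p < q) to q − p. For instance
  ∂DG = G − D.
The resulting 7×18 matrix has rank 6, and its Smith normal form has invariant factors (1,1,1,1,1,1).

∂_2: C_2 → C_1 maps a triangle to the signed sum of its edges. For instance
  ∂DEJ = EJ − DJ + DE,
  ∂AFJ = FJ − AJ + AF.
The resulting 18×12 matrix has rank 12, and its Smith normal form has invariant factors (1,1,1,1,1,1,1,1,1,1,1,2).

From H_k ≅ ker(∂_k) / im(∂_{k+1}) we obtain:

  H_0: rank C_0 − rank ∂_1 = 7 − 6 = 1, and the invariant factors of ∂_1 are all 1, so H_0 ≅ Z.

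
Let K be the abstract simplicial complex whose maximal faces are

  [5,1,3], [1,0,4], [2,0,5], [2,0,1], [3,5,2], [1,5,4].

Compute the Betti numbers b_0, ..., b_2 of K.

b_0 = 1, b_1 = 1, b_2 = 0.

Fix the vertex order 0 < 1 < 2 < 3 < 4 < 5 and write every simplex with vertices in increasing order. Then dim K = 2 and the simplices of K are:

  0-simplices (6): [0], [1], [2], [3], [4], [5]
  1-simplices (12): [0,1], [0,2], [0,4], [0,5], [1,2], [1,3], [1,4], [1,5], [2,3], [2,5], [3,5], [4,5]
  2-simplices (6): [0,1,2], [0,1,4], [0,2,5], [1,3,5], [1,4,5], [2,3,5]

giving chain groups C_0 ≅ Z^6, C_1 ≅ Z^12, C_2 ≅ Z^6.

The boundary map ∂_1: C_1 → C_0 sends each edge [p,q] (with p < q) to q − p. For instance
  ∂[1,3] = [3] − [1].
As a 6×12 matrix over Z this has rank 5, with invariant factors (1,1,1,1,1).

Boundary ∂_2: C_2 → C_1 acts by ∂[p,q,r] = [q,r] − [p,r] + [p,q]. For instance
  ∂[0,1,4] = [1,4] − [0,4] + [0,1],
  ∂[0,1,2] = [1,2] − [0,2] + [0,1].
This gives a 12×6 integer matrix of rank 6; reducing to Smith normal form yields diagonal entries (1,1,1,1,1,1).

Computing H_k = (kernel of ∂_k) / (image of ∂_{k+1}):

  H_0: rank C_0 − rank ∂_1 = 6 − 5 = 1, and the invariant factors of ∂_1 are all 1, so H_0 = Z.
  H_1: rank ker ∂_1 − rank ∂_2 = (12 − 5) − 6 = 1, and the invariant factors of ∂_2 are all 1, so H_1 = Z.
  H_2: rank ker ∂_2 − rank ∂_3 = (6 − 6) − 0 = 0, and there is no ∂_3, so H_2 = 0.

As a check, the Euler characteristic is 6 − 12 + 6 = 0, which agrees with 1 − 1 + 0 = 0.

Hence the Betti numbers are b_0 = 1, b_1 = 1, b_2 = 0.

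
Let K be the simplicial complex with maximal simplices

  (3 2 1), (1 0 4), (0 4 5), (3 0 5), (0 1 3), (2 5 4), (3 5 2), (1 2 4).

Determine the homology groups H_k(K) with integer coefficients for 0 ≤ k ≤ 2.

H_0 = Z,  H_1 = 0,  H_2 = Z.

Order the vertices as 0 < 1 < 2 < 3 < 4 < 5. Listing each simplex with vertices in this order, K has dimension 2 with simplices:

  0-simplices (6): [0], [1], [2], [3], [4], [5]
  1-simplices (12): [0,1], [0,3], [0,4], [0,5], [1,2], [1,3], [1,4], [2,3], [2,4], [2,5], [3,5], [4,5]
  2-simplices (8): [0,1,3], [0,1,4], [0,3,5], [0,4,5], [1,2,3], [1,2,4], [2,3,5], [2,4,5]

so the chain groups are C_0 ≅ Z^6, C_1 ≅ Z^12, C_2 ≅ Z^8.

∂_1: C_1 → C_0 is given by ∂[p,q] = [q] − [p].
The 6×12 boundary matrix has rank 5 and Smith normal form diag(1,1,1,1,1).

Boundary ∂_2: C_2 → C_1 acts by ∂[p,q,r] = [q,r] − [p,r] + [p,q]. For instance
  ∂[0,3,5] = [3,5] − [0,5] + [0,3],
  ∂[0,1,3] = [1,3] − [0,3] + [0,1].
The resulting 12×8 matrix has rank 7, and its Smith normal form has invariant factors (1,1,1,1,1,1,1).

Computing H_k = (kernel of ∂_k) / (image of ∂_{k+1}):

  H_0: rank C_0 − rank ∂_1 = 6 − 5 = 1, and the invariant factors of ∂_1 are all 1, so H_0 = Z.
  H_1: rank ker ∂_1 − rank ∂_2 = (12 − 5) − 7 = 0, and the invariant factors of ∂_2 are all 1, so H_1 = 0.
  H_2: rank ker ∂_2 − rank ∂_3 = (8 − 7) − 0 = 1, and there is no ∂_3, so H_2 = Z.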